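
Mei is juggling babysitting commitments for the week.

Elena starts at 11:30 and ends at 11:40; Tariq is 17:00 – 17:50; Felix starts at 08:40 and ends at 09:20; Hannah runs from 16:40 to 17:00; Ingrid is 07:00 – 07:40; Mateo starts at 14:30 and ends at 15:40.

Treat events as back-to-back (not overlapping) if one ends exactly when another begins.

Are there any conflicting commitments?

Sorted by start: Ingrid, Felix, Elena, Mateo, Hannah, Tariq.
Felix starts after Ingrid ends; Ingrid is clear from here.
Elena starts after Felix ends; Felix is clear from here.
Mateo starts after Elena ends; Elena is clear from here.
Hannah starts after Mateo ends; Mateo is clear from here.
Tariq starts exactly when Hannah ends (back-to-back, no overlap).
Every pair is clear; the schedule has no overlaps.

No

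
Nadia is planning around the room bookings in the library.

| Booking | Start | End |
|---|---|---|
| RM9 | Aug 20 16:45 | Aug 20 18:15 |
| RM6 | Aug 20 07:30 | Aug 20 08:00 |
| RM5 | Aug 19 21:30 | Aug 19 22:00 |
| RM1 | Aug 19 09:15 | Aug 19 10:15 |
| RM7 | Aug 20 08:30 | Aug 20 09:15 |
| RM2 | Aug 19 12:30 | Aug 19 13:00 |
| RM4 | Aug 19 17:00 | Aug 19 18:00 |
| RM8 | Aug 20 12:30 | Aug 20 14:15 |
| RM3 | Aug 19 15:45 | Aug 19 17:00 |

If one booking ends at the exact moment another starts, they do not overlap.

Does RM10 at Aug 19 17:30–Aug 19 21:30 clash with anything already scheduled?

Yes — it overlaps RM4

RM1: ends Aug 19 10:15 at or before RM10 starts Aug 19 17:30 → clear.
RM2: ends Aug 19 13:00 at or before RM10 starts Aug 19 17:30 → clear.
RM3: ends Aug 19 17:00 at or before RM10 starts Aug 19 17:30 → clear.
RM4: starts Aug 19 17:00 before RM10 ends Aug 19 21:30, and ends Aug 19 18:00 after RM10 starts Aug 19 17:30 → overlap.
RM5: starts Aug 19 21:30 at or after RM10 ends Aug 19 21:30 → clear.
RM6: starts Aug 20 07:30 at or after RM10 ends Aug 19 21:30 → clear.
RM7: starts Aug 20 08:30 at or after RM10 ends Aug 19 21:30 → clear.
RM8: starts Aug 20 12:30 at or after RM10 ends Aug 19 21:30 → clear.
RM9: starts Aug 20 16:45 at or after RM10 ends Aug 19 21:30 → clear.
RM10 overlaps RM4.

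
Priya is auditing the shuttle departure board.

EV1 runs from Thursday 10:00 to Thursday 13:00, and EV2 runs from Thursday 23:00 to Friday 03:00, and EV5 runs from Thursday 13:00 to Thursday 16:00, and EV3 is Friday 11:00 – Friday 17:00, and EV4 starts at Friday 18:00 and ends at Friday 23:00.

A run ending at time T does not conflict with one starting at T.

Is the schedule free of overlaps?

Sorted by start: EV1, EV5, EV2, EV3, EV4.
EV5 starts exactly when EV1 ends (back-to-back, no overlap); EV1 is clear from here.
EV2 starts after EV5 ends; EV5 is clear from here.
EV3 starts after EV2 ends; EV2 is clear from here.
EV4 starts after EV3 ends.
Every pair is clear; the schedule has no overlaps.

Yes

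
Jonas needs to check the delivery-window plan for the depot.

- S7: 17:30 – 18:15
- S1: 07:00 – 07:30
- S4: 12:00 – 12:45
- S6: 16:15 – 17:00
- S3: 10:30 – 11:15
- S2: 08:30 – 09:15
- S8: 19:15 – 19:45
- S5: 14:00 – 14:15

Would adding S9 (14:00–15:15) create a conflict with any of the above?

S1: ends 07:30 at or before S9 starts 14:00 → clear.
S2: ends 09:15 at or before S9 starts 14:00 → clear.
S3: ends 11:15 at or before S9 starts 14:00 → clear.
S4: ends 12:45 at or before S9 starts 14:00 → clear.
S5: starts 14:00 before S9 ends 15:15, and ends 14:15 after S9 starts 14:00 → overlap.
S6: starts 16:15 at or after S9 ends 15:15 → clear.
S7: starts 17:30 at or after S9 ends 15:15 → clear.
S8: starts 19:15 at or after S9 ends 15:15 → clear.
S9 overlaps S5.

Yes — it overlaps S5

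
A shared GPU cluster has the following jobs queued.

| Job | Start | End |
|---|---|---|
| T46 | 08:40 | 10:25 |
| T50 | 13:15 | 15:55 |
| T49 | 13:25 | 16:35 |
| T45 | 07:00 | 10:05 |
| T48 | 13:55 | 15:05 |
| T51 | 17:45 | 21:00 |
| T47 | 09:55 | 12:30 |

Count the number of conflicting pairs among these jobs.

6

Two intervals overlap when each starts before the other ends.
Sorted by start: T45, T46, T47, T50, T49, T48, T51.
T46 starts before T45 ends → T45 and T46 overlap.
T47 starts before T45 ends → T45 and T47 overlap.
T50 starts after T45 ends, so nothing later overlaps T45 either.
T47 starts before T46 ends → T46 and T47 overlap.
T50 starts after T46 ends, so nothing later overlaps T46 either.
T50 starts after T47 ends, so nothing later overlaps T47 either.
T49 starts before T50 ends → T50 and T49 overlap.
T48 starts before T50 ends → T50 and T48 overlap.
T51 starts after T50 ends.
T48 starts before T49 ends → T49 and T48 overlap.
T51 starts after T49 ends.
T51 starts after T48 ends.
Overlapping pairs: T45 & T46, T45 & T47, T46 & T47, T48 & T49, T48 & T50, T49 & T50 — 6 in total.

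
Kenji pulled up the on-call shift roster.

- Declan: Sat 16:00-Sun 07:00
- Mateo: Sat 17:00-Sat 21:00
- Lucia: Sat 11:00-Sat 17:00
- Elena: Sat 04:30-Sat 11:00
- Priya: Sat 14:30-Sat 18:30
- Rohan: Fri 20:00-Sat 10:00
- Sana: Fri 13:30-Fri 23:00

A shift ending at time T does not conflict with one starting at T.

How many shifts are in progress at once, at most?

Sort all start/end points and keep a running count:
Fri 13:30 start Sana → 1
Fri 20:00 start Rohan → 2
Fri 23:00 end Sana → 1
Sat 04:30 start Elena → 2
Sat 10:00 end Rohan → 1
Sat 11:00 end Elena → 0
Sat 11:00 start Lucia → 1
Sat 14:30 start Priya → 2
Sat 16:00 start Declan → 3
Sat 17:00 end Lucia → 2
Sat 17:00 start Mateo → 3
Sat 18:30 end Priya → 2
Sat 21:00 end Mateo → 1
Sun 07:00 end Declan → 0
Peak is 3, at Sat 16:00 (Declan, Lucia, Priya).

3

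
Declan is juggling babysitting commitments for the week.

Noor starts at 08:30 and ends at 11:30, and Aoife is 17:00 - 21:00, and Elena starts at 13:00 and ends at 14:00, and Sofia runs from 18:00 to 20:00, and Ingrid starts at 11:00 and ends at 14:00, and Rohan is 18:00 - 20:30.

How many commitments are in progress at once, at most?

Walk through starts and ends in time order (an end at T is processed before a start at T):
08:30 start Noor → 1
11:00 start Ingrid → 2
11:30 end Noor → 1
13:00 start Elena → 2
14:00 end Elena → 1
14:00 end Ingrid → 0
17:00 start Aoife → 1
18:00 start Rohan → 2
18:00 start Sofia → 3
20:00 end Sofia → 2
20:30 end Rohan → 1
21:00 end Aoife → 0
Peak is 3, at 18:00 (Aoife, Rohan, Sofia).

3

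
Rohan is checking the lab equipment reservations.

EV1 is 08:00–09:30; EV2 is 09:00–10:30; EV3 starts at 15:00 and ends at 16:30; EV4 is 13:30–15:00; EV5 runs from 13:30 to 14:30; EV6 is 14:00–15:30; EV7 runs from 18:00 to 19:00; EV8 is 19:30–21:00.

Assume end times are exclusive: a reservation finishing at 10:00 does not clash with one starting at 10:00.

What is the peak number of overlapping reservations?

3

Sort all start/end points and keep a running count:
08:00 start EV1 → 1
09:00 start EV2 → 2
09:30 end EV1 → 1
10:30 end EV2 → 0
13:30 start EV4 → 1
13:30 start EV5 → 2
14:00 start EV6 → 3
14:30 end EV5 → 2
15:00 end EV4 → 1
15:00 start EV3 → 2
15:30 end EV6 → 1
16:30 end EV3 → 0
18:00 start EV7 → 1
19:00 end EV7 → 0
19:30 start EV8 → 1
21:00 end EV8 → 0
Peak is 3, at 14:00 (EV4, EV5, EV6).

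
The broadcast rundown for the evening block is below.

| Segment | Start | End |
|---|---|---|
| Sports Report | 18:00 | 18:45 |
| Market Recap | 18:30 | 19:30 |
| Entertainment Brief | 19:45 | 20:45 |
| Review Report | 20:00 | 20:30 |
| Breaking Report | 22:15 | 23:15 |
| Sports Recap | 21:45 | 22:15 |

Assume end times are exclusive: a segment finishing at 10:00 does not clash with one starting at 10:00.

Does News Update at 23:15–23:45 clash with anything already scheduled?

Sports Report: ends 18:45 at or before News Update starts 23:15 → clear.
Market Recap: ends 19:30 at or before News Update starts 23:15 → clear.
Entertainment Brief: ends 20:45 at or before News Update starts 23:15 → clear.
Review Report: ends 20:30 at or before News Update starts 23:15 → clear.
Sports Recap: ends 22:15 at or before News Update starts 23:15 → clear.
Breaking Report: ends 23:15 at or before News Update starts 23:15 → clear.

No — it doesn't clash with anything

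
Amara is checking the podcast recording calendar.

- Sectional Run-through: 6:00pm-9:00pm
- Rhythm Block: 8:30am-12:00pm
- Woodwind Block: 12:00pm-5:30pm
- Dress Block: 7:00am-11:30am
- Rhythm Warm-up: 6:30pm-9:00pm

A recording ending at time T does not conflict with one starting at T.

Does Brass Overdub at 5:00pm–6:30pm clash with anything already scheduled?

Dress Block: ends 11:30am at or before Brass Overdub starts 5:00pm → clear.
Rhythm Block: ends 12:00pm at or before Brass Overdub starts 5:00pm → clear.
Woodwind Block: starts 12:00pm before Brass Overdub ends 6:30pm, and ends 5:30pm after Brass Overdub starts 5:00pm → overlap.
Sectional Run-through: starts 6:00pm before Brass Overdub ends 6:30pm, and ends 9:00pm after Brass Overdub starts 5:00pm → overlap.
Rhythm Warm-up: starts 6:30pm at or after Brass Overdub ends 6:30pm → clear.
Brass Overdub overlaps Woodwind Block, Sectional Run-through.

Yes — it overlaps Sectional Run-through, Woodwind Block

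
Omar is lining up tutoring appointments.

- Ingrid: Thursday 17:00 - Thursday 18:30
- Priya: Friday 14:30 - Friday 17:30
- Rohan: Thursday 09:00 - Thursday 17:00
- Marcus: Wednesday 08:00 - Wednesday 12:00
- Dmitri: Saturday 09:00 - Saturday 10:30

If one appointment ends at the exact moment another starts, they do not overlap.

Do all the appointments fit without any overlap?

Yes

Sorted by start: Marcus, Rohan, Ingrid, Priya, Dmitri.
Rohan starts after Marcus ends, so nothing later overlaps Marcus either.
Ingrid starts exactly when Rohan ends (back-to-back, no overlap), so nothing later overlaps Rohan either.
Priya starts after Ingrid ends, so nothing later overlaps Ingrid either.
Dmitri starts after Priya ends.
Every pair is clear; the schedule has no overlaps.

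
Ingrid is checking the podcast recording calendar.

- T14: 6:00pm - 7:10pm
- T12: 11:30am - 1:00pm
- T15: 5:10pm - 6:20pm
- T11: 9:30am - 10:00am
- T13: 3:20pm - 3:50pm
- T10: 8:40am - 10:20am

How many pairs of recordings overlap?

Sorted by start: T10, T11, T12, T13, T15, T14.
T11 starts before T10 ends → T10 and T11 overlap.
T12 starts after T10 ends; T10 is clear from here.
T12 starts after T11 ends; T11 is clear from here.
T13 starts after T12 ends; T12 is clear from here.
T15 starts after T13 ends; T13 is clear from here.
T14 starts before T15 ends → T15 and T14 overlap.
Overlapping pairs: T10 & T11, T14 & T15 — 2 in total.

2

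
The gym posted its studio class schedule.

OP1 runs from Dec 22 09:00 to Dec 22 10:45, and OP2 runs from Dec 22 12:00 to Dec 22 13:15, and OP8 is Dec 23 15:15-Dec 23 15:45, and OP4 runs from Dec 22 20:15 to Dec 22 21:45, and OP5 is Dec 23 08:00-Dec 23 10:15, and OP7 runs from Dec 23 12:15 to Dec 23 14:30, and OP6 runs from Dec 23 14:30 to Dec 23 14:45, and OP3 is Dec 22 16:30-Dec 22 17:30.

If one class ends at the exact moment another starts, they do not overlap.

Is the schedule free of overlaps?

Yes

Sorted by start: OP1, OP2, OP3, OP4, OP5, OP7, OP6, OP8.
OP2 starts after OP1 ends, so nothing later overlaps OP1 either.
OP3 starts after OP2 ends, so nothing later overlaps OP2 either.
OP4 starts after OP3 ends, so nothing later overlaps OP3 either.
OP5 starts after OP4 ends, so nothing later overlaps OP4 either.
OP7 starts after OP5 ends, so nothing later overlaps OP5 either.
OP6 starts exactly when OP7 ends (back-to-back, no overlap), so nothing later overlaps OP7 either.
OP8 starts after OP6 ends.
Every pair is clear; the schedule has no overlaps.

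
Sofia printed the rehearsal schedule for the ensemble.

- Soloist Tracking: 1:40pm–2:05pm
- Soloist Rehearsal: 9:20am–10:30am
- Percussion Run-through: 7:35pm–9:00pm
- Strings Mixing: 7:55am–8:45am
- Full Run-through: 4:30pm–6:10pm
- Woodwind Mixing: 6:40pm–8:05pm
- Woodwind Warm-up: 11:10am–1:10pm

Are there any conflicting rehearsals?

Yes

Sorted by start: Strings Mixing, Soloist Rehearsal, Woodwind Warm-up, Soloist Tracking, Full Run-through, Woodwind Mixing, Percussion Run-through.
Soloist Rehearsal starts after Strings Mixing ends; Strings Mixing is clear from here.
Woodwind Warm-up starts after Soloist Rehearsal ends; Soloist Rehearsal is clear from here.
Soloist Tracking starts after Woodwind Warm-up ends; Woodwind Warm-up is clear from here.
Full Run-through starts after Soloist Tracking ends; Soloist Tracking is clear from here.
Woodwind Mixing starts after Full Run-through ends; Full Run-through is clear from here.
Percussion Run-through starts before Woodwind Mixing ends → Woodwind Mixing and Percussion Run-through overlap.
That's a conflict, so the schedule is not conflict-free.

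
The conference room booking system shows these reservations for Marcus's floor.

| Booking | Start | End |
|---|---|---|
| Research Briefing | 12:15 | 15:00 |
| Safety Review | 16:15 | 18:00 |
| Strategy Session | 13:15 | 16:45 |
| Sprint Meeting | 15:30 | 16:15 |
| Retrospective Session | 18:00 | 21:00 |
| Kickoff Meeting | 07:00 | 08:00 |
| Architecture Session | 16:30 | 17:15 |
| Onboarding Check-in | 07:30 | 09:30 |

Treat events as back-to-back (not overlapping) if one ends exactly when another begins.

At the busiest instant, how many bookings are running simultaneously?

Sweep the timeline, counting +1 at each start and −1 at each end (ends before starts at a tie):
07:00 start Kickoff Meeting → 1
07:30 start Onboarding Check-in → 2
08:00 end Kickoff Meeting → 1
09:30 end Onboarding Check-in → 0
12:15 start Research Briefing → 1
13:15 start Strategy Session → 2
15:00 end Research Briefing → 1
15:30 start Sprint Meeting → 2
16:15 end Sprint Meeting → 1
16:15 start Safety Review → 2
16:30 start Architecture Session → 3
16:45 end Strategy Session → 2
17:15 end Architecture Session → 1
18:00 end Safety Review → 0
18:00 start Retrospective Session → 1
21:00 end Retrospective Session → 0
Peak is 3, at 16:30 (Architecture Session, Safety Review, Strategy Session).

3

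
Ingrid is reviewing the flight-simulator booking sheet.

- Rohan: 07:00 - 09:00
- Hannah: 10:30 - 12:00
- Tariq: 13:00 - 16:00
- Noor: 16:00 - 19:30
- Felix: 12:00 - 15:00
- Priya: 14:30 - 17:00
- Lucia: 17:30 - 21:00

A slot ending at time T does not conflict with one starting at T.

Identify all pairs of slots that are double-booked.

Felix & Priya, Felix & Tariq, Lucia & Noor, Noor & Priya, Priya & Tariq

Two intervals overlap when each starts before the other ends.
Sorted by start: Rohan, Hannah, Felix, Tariq, Priya, Noor, Lucia.
Hannah starts after Rohan ends — done with Rohan.
Felix starts exactly when Hannah ends (back-to-back, no overlap) — done with Hannah.
Tariq starts before Felix ends → Felix and Tariq overlap.
Priya starts before Felix ends → Felix and Priya overlap.
Noor starts after Felix ends — done with Felix.
Priya starts before Tariq ends → Tariq and Priya overlap.
Noor starts exactly when Tariq ends (back-to-back, no overlap) — done with Tariq.
Noor starts before Priya ends → Priya and Noor overlap.
Lucia starts after Priya ends.
Lucia starts before Noor ends → Noor and Lucia overlap.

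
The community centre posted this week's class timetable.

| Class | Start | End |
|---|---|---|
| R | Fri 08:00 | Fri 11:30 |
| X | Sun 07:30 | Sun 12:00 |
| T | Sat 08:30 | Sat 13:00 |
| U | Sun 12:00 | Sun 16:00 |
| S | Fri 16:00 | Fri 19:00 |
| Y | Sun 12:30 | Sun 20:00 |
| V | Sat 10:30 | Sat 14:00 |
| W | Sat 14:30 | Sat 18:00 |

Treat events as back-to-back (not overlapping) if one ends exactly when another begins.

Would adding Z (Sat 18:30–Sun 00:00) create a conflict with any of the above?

No — it doesn't clash with anything

R: ends Fri 11:30 at or before Z starts Sat 18:30 → clear.
S: ends Fri 19:00 at or before Z starts Sat 18:30 → clear.
T: ends Sat 13:00 at or before Z starts Sat 18:30 → clear.
V: ends Sat 14:00 at or before Z starts Sat 18:30 → clear.
W: ends Sat 18:00 at or before Z starts Sat 18:30 → clear.
X: starts Sun 07:30 at or after Z ends Sun 00:00 → clear.
U: starts Sun 12:00 at or after Z ends Sun 00:00 → clear.
Y: starts Sun 12:30 at or after Z ends Sun 00:00 → clear.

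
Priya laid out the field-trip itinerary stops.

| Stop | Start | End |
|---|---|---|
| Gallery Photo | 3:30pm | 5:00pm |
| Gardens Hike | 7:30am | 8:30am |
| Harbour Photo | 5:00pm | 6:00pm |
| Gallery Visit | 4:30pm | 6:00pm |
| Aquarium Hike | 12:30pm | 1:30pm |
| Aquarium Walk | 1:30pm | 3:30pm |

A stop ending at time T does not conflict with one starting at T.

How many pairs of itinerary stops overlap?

Sorted by start: Gardens Hike, Aquarium Hike, Aquarium Walk, Gallery Photo, Gallery Visit, Harbour Photo.
Aquarium Hike starts after Gardens Hike ends, so nothing later overlaps Gardens Hike either.
Aquarium Walk starts exactly when Aquarium Hike ends (back-to-back, no overlap), so nothing later overlaps Aquarium Hike either.
Gallery Photo starts exactly when Aquarium Walk ends (back-to-back, no overlap), so nothing later overlaps Aquarium Walk either.
Gallery Visit starts before Gallery Photo ends → Gallery Photo and Gallery Visit overlap.
Harbour Photo starts exactly when Gallery Photo ends (back-to-back, no overlap).
Harbour Photo starts before Gallery Visit ends → Gallery Visit and Harbour Photo overlap.
Overlapping pairs: Gallery Photo & Gallery Visit, Gallery Visit & Harbour Photo — 2 in total.

2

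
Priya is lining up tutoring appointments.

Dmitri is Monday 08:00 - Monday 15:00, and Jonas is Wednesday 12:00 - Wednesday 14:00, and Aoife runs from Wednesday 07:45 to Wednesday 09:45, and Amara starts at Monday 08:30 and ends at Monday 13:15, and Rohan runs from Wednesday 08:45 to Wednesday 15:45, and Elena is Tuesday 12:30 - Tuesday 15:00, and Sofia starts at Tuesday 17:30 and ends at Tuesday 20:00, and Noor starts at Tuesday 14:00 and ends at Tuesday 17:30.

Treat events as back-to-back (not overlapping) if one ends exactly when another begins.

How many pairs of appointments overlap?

Sorted by start: Dmitri, Amara, Elena, Noor, Sofia, Aoife, Rohan, Jonas.
Amara starts before Dmitri ends → Dmitri and Amara overlap.
Elena starts after Dmitri ends, so Dmitri has no further overlaps.
Elena starts after Amara ends, so Amara has no further overlaps.
Noor starts before Elena ends → Elena and Noor overlap.
Sofia starts after Elena ends, so Elena has no further overlaps.
Sofia starts exactly when Noor ends (back-to-back, no overlap), so Noor has no further overlaps.
Aoife starts after Sofia ends, so Sofia has no further overlaps.
Rohan starts before Aoife ends → Aoife and Rohan overlap.
Jonas starts after Aoife ends.
Jonas starts before Rohan ends → Rohan and Jonas overlap.
Overlapping pairs: Amara & Dmitri, Aoife & Rohan, Elena & Noor, Jonas & Rohan — 4 in total.

4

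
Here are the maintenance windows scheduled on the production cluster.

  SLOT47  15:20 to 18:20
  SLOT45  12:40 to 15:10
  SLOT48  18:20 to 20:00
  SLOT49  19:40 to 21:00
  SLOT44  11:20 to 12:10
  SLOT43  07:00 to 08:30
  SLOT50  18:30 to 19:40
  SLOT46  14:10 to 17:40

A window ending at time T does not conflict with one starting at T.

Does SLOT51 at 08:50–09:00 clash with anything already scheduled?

No — it doesn't clash with anything

SLOT43: ends 08:30 at or before SLOT51 starts 08:50 → clear.
SLOT44: starts 11:20 at or after SLOT51 ends 09:00 → clear.
SLOT45: starts 12:40 at or after SLOT51 ends 09:00 → clear.
SLOT46: starts 14:10 at or after SLOT51 ends 09:00 → clear.
SLOT47: starts 15:20 at or after SLOT51 ends 09:00 → clear.
SLOT48: starts 18:20 at or after SLOT51 ends 09:00 → clear.
SLOT50: starts 18:30 at or after SLOT51 ends 09:00 → clear.
SLOT49: starts 19:40 at or after SLOT51 ends 09:00 → clear.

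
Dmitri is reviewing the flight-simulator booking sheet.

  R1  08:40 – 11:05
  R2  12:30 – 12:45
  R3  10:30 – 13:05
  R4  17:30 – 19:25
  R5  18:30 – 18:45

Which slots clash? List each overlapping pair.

Two intervals overlap when each starts before the other ends.
Sorted by start: R1, R3, R2, R4, R5.
R3 starts before R1 ends → R1 and R3 overlap.
R2 starts after R1 ends, so nothing later overlaps R1 either.
R2 starts before R3 ends → R3 and R2 overlap.
R4 starts after R3 ends, so nothing later overlaps R3 either.
R4 starts after R2 ends, so nothing later overlaps R2 either.
R5 starts before R4 ends → R4 and R5 overlap.

R1 & R3, R2 & R3, R4 & R5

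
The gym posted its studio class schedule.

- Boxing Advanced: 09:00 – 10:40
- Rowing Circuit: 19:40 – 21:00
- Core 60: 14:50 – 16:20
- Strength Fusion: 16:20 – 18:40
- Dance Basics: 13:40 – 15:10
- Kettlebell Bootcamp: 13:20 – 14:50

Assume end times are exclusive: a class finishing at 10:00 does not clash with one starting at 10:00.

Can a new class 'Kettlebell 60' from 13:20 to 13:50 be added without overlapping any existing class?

Boxing Advanced: ends 10:40 at or before Kettlebell 60 starts 13:20 → clear.
Kettlebell Bootcamp: starts 13:20 before Kettlebell 60 ends 13:50, and ends 14:50 after Kettlebell 60 starts 13:20 → overlap.
Dance Basics: starts 13:40 before Kettlebell 60 ends 13:50, and ends 15:10 after Kettlebell 60 starts 13:20 → overlap.
Core 60: starts 14:50 at or after Kettlebell 60 ends 13:50 → clear.
Strength Fusion: starts 16:20 at or after Kettlebell 60 ends 13:50 → clear.
Rowing Circuit: starts 19:40 at or after Kettlebell 60 ends 13:50 → clear.
Kettlebell 60 overlaps Kettlebell Bootcamp, Dance Basics.

No — it overlaps Dance Basics, Kettlebell Bootcamp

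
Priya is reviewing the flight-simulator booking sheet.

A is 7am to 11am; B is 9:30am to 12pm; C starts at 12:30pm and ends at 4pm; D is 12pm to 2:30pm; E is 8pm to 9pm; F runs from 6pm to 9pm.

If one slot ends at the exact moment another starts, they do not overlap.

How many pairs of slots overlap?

3

Sorted by start: A, B, D, C, F, E.
B starts before A ends → A and B overlap.
D starts after A ends — done with A.
D starts exactly when B ends (back-to-back, no overlap) — done with B.
C starts before D ends → D and C overlap.
F starts after D ends — done with D.
F starts after C ends — done with C.
E starts before F ends → F and E overlap.
Overlapping pairs: A & B, C & D, E & F — 3 in total.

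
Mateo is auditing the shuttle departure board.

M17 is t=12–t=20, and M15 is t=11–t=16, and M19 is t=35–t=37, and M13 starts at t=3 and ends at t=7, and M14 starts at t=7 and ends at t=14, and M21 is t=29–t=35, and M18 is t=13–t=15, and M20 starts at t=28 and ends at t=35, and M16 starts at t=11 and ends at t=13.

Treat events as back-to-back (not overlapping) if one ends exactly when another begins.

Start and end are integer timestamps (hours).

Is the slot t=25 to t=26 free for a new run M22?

M13: ends t=7 at or before M22 starts t=25 → clear.
M14: ends t=14 at or before M22 starts t=25 → clear.
M15: ends t=16 at or before M22 starts t=25 → clear.
M16: ends t=13 at or before M22 starts t=25 → clear.
M17: ends t=20 at or before M22 starts t=25 → clear.
M18: ends t=15 at or before M22 starts t=25 → clear.
M20: starts t=28 at or after M22 ends t=26 → clear.
M21: starts t=29 at or after M22 ends t=26 → clear.
M19: starts t=35 at or after M22 ends t=26 → clear.

Yes — the slot is free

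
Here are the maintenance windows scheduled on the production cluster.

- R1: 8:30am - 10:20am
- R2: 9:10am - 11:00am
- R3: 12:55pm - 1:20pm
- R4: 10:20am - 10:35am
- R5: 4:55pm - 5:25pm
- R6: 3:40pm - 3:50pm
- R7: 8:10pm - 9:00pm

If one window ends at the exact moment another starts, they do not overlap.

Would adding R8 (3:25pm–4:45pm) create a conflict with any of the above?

R1: ends 10:20am at or before R8 starts 3:25pm → clear.
R2: ends 11:00am at or before R8 starts 3:25pm → clear.
R4: ends 10:35am at or before R8 starts 3:25pm → clear.
R3: ends 1:20pm at or before R8 starts 3:25pm → clear.
R6: starts 3:40pm before R8 ends 4:45pm, and ends 3:50pm after R8 starts 3:25pm → overlap.
R5: starts 4:55pm at or after R8 ends 4:45pm → clear.
R7: starts 8:10pm at or after R8 ends 4:45pm → clear.
R8 overlaps R6.

Yes — it overlaps R6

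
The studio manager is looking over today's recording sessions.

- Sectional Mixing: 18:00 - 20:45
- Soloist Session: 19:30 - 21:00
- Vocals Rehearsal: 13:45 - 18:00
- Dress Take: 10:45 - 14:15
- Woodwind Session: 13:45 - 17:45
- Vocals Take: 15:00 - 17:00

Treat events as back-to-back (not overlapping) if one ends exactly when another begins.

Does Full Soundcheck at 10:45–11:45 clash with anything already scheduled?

Dress Take: starts 10:45 before Full Soundcheck ends 11:45, and ends 14:15 after Full Soundcheck starts 10:45 → overlap.
Woodwind Session: starts 13:45 at or after Full Soundcheck ends 11:45 → clear.
Vocals Rehearsal: starts 13:45 at or after Full Soundcheck ends 11:45 → clear.
Vocals Take: starts 15:00 at or after Full Soundcheck ends 11:45 → clear.
Sectional Mixing: starts 18:00 at or after Full Soundcheck ends 11:45 → clear.
Soloist Session: starts 19:30 at or after Full Soundcheck ends 11:45 → clear.
Full Soundcheck overlaps Dress Take.

Yes — it overlaps Dress Take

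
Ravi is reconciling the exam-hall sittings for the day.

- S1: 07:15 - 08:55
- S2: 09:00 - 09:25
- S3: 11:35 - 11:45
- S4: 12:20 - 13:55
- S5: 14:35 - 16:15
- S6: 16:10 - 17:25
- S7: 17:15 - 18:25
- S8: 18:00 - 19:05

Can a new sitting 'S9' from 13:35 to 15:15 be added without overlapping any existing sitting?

S1: ends 08:55 at or before S9 starts 13:35 → clear.
S2: ends 09:25 at or before S9 starts 13:35 → clear.
S3: ends 11:45 at or before S9 starts 13:35 → clear.
S4: starts 12:20 before S9 ends 15:15, and ends 13:55 after S9 starts 13:35 → overlap.
S5: starts 14:35 before S9 ends 15:15, and ends 16:15 after S9 starts 13:35 → overlap.
S6: starts 16:10 at or after S9 ends 15:15 → clear.
S7: starts 17:15 at or after S9 ends 15:15 → clear.
S8: starts 18:00 at or after S9 ends 15:15 → clear.
S9 overlaps S4, S5.

No — it overlaps S4, S5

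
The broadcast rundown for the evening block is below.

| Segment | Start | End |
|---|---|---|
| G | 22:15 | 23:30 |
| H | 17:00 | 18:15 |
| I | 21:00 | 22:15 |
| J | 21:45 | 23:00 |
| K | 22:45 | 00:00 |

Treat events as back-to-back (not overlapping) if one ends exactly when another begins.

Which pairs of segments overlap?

G & J, G & K, I & J, J & K

Two intervals overlap when each starts before the other ends.
Sorted by start: H, I, J, G, K.
I starts after H ends — done with H.
J starts before I ends → I and J overlap.
G starts exactly when I ends (back-to-back, no overlap) — done with I.
G starts before J ends → J and G overlap.
K starts before J ends → J and K overlap.
K starts before G ends → G and K overlap.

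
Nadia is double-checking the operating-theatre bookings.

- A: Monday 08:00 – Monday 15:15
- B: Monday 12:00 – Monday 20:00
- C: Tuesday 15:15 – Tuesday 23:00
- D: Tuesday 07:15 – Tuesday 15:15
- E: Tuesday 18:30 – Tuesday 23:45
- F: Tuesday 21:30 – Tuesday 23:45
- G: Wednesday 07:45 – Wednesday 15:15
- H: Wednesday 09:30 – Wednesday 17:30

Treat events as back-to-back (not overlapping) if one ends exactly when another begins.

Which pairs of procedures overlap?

Check each pair: they overlap iff neither finishes before the other starts.
Sorted by start: A, B, D, C, E, F, G, H.
B starts before A ends → A and B overlap.
D starts after A ends, so nothing later overlaps A either.
D starts after B ends, so nothing later overlaps B either.
C starts exactly when D ends (back-to-back, no overlap), so nothing later overlaps D either.
E starts before C ends → C and E overlap.
F starts before C ends → C and F overlap.
G starts after C ends, so nothing later overlaps C either.
F starts before E ends → E and F overlap.
G starts after E ends, so nothing later overlaps E either.
G starts after F ends, so nothing later overlaps F either.
H starts before G ends → G and H overlap.

A & B, C & E, C & F, E & F, G & H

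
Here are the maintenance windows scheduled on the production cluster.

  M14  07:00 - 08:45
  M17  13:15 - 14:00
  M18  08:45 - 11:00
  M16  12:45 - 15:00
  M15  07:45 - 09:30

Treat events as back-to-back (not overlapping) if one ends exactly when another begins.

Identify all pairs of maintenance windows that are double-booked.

M14 & M15, M15 & M18, M16 & M17

Sorted by start: M14, M15, M18, M16, M17.
M15 starts before M14 ends → M14 and M15 overlap.
M18 starts exactly when M14 ends (back-to-back, no overlap), so M14 has no further overlaps.
M18 starts before M15 ends → M15 and M18 overlap.
M16 starts after M15 ends, so M15 has no further overlaps.
M16 starts after M18 ends, so M18 has no further overlaps.
M17 starts before M16 ends → M16 and M17 overlap.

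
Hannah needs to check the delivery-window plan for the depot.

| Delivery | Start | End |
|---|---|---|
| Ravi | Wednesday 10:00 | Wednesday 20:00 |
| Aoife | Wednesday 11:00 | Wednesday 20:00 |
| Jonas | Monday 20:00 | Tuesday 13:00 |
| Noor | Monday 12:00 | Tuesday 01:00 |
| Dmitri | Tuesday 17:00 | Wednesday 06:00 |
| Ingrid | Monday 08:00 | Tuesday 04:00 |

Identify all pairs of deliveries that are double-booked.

Aoife & Ravi, Ingrid & Jonas, Ingrid & Noor, Jonas & Noor

Sorted by start: Ingrid, Noor, Jonas, Dmitri, Ravi, Aoife.
Noor starts before Ingrid ends → Ingrid and Noor overlap.
Jonas starts before Ingrid ends → Ingrid and Jonas overlap.
Dmitri starts after Ingrid ends; Ingrid is clear from here.
Jonas starts before Noor ends → Noor and Jonas overlap.
Dmitri starts after Noor ends; Noor is clear from here.
Dmitri starts after Jonas ends; Jonas is clear from here.
Ravi starts after Dmitri ends; Dmitri is clear from here.
Aoife starts before Ravi ends → Ravi and Aoife overlap.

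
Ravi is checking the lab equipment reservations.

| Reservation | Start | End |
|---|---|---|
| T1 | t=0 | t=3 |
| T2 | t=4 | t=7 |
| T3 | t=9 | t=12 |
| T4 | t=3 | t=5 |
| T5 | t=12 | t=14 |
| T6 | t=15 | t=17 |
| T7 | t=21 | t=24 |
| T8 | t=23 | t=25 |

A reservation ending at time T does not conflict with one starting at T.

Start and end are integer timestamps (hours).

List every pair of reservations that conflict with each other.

Sorted by start: T1, T4, T2, T3, T5, T6, T7, T8.
T4 starts exactly when T1 ends (back-to-back, no overlap) — done with T1.
T2 starts before T4 ends → T4 and T2 overlap.
T3 starts after T4 ends — done with T4.
T3 starts after T2 ends — done with T2.
T5 starts exactly when T3 ends (back-to-back, no overlap) — done with T3.
T6 starts after T5 ends — done with T5.
T7 starts after T6 ends — done with T6.
T8 starts before T7 ends → T7 and T8 overlap.

T2 & T4, T7 & T8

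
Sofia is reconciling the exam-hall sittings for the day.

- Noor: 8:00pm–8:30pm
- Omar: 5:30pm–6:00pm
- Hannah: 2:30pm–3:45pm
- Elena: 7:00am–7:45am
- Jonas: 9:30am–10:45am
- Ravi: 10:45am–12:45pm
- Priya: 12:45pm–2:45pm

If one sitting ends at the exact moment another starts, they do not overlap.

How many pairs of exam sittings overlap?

Check each pair: they overlap iff neither finishes before the other starts.
Sorted by start: Elena, Jonas, Ravi, Priya, Hannah, Omar, Noor.
Jonas starts after Elena ends — done with Elena.
Ravi starts exactly when Jonas ends (back-to-back, no overlap) — done with Jonas.
Priya starts exactly when Ravi ends (back-to-back, no overlap) — done with Ravi.
Hannah starts before Priya ends → Priya and Hannah overlap.
Omar starts after Priya ends — done with Priya.
Omar starts after Hannah ends — done with Hannah.
Noor starts after Omar ends.
Overlapping pairs: Hannah & Priya — 1 in total.

1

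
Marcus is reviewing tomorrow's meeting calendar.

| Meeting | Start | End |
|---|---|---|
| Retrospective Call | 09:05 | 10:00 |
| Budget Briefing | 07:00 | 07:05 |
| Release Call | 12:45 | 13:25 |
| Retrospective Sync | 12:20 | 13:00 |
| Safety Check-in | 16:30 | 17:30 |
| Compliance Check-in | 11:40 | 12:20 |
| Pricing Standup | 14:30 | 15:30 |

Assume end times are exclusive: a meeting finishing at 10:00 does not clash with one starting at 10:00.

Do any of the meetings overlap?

Check each pair: they overlap iff neither finishes before the other starts.
Sorted by start: Budget Briefing, Retrospective Call, Compliance Check-in, Retrospective Sync, Release Call, Pricing Standup, Safety Check-in.
Retrospective Call starts after Budget Briefing ends, so Budget Briefing has no further overlaps.
Compliance Check-in starts after Retrospective Call ends, so Retrospective Call has no further overlaps.
Retrospective Sync starts exactly when Compliance Check-in ends (back-to-back, no overlap), so Compliance Check-in has no further overlaps.
Release Call starts before Retrospective Sync ends → Retrospective Sync and Release Call overlap.
That's a conflict, so the schedule is not conflict-free.

Yes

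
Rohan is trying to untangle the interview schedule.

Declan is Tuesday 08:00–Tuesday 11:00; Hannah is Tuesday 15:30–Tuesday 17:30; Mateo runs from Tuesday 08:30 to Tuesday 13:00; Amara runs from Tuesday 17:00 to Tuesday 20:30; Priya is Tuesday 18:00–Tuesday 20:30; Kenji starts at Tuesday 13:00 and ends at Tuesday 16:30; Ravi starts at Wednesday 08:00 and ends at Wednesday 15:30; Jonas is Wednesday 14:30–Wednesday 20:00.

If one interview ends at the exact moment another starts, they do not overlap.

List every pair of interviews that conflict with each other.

Amara & Hannah, Amara & Priya, Declan & Mateo, Hannah & Kenji, Jonas & Ravi

Sorted by start: Declan, Mateo, Kenji, Hannah, Amara, Priya, Ravi, Jonas.
Mateo starts before Declan ends → Declan and Mateo overlap.
Kenji starts after Declan ends, so Declan has no further overlaps.
Kenji starts exactly when Mateo ends (back-to-back, no overlap), so Mateo has no further overlaps.
Hannah starts before Kenji ends → Kenji and Hannah overlap.
Amara starts after Kenji ends, so Kenji has no further overlaps.
Amara starts before Hannah ends → Hannah and Amara overlap.
Priya starts after Hannah ends, so Hannah has no further overlaps.
Priya starts before Amara ends → Amara and Priya overlap.
Ravi starts after Amara ends, so Amara has no further overlaps.
Ravi starts after Priya ends, so Priya has no further overlaps.
Jonas starts before Ravi ends → Ravi and Jonas overlap.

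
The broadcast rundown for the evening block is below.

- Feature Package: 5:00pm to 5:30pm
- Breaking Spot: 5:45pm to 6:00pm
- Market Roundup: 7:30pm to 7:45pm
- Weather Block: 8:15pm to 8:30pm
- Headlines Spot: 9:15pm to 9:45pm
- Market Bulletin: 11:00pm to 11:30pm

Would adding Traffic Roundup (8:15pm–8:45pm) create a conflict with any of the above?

Yes — it overlaps Weather Block

Feature Package: ends 5:30pm at or before Traffic Roundup starts 8:15pm → clear.
Breaking Spot: ends 6:00pm at or before Traffic Roundup starts 8:15pm → clear.
Market Roundup: ends 7:45pm at or before Traffic Roundup starts 8:15pm → clear.
Weather Block: starts 8:15pm before Traffic Roundup ends 8:45pm, and ends 8:30pm after Traffic Roundup starts 8:15pm → overlap.
Headlines Spot: starts 9:15pm at or after Traffic Roundup ends 8:45pm → clear.
Market Bulletin: starts 11:00pm at or after Traffic Roundup ends 8:45pm → clear.
Traffic Roundup overlaps Weather Block.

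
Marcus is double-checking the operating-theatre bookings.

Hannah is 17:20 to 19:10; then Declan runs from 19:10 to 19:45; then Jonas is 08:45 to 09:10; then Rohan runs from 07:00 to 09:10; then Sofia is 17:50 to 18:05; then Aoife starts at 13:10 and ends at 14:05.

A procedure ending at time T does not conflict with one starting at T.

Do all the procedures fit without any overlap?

No

Two intervals overlap when each starts before the other ends.
Sorted by start: Rohan, Jonas, Aoife, Hannah, Sofia, Declan.
Jonas starts before Rohan ends → Rohan and Jonas overlap.
That's a conflict, so the schedule is not conflict-free.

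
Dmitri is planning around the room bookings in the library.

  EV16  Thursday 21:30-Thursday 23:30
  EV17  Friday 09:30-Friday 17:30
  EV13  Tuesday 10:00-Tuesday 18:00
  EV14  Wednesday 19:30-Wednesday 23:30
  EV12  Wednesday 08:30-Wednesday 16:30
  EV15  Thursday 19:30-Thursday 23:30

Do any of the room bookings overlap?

Yes

Sorted by start: EV13, EV12, EV14, EV15, EV16, EV17.
EV12 starts after EV13 ends, so EV13 has no further overlaps.
EV14 starts after EV12 ends, so EV12 has no further overlaps.
EV15 starts after EV14 ends, so EV14 has no further overlaps.
EV16 starts before EV15 ends → EV15 and EV16 overlap.
That's a conflict, so the schedule is not conflict-free.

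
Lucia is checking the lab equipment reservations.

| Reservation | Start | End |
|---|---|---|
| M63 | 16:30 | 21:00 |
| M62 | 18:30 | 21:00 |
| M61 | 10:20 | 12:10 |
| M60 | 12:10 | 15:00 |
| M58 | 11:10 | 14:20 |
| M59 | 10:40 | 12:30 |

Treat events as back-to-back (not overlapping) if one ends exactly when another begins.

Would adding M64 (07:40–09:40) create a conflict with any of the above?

No — it doesn't clash with anything

M61: starts 10:20 at or after M64 ends 09:40 → clear.
M59: starts 10:40 at or after M64 ends 09:40 → clear.
M58: starts 11:10 at or after M64 ends 09:40 → clear.
M60: starts 12:10 at or after M64 ends 09:40 → clear.
M63: starts 16:30 at or after M64 ends 09:40 → clear.
M62: starts 18:30 at or after M64 ends 09:40 → clear.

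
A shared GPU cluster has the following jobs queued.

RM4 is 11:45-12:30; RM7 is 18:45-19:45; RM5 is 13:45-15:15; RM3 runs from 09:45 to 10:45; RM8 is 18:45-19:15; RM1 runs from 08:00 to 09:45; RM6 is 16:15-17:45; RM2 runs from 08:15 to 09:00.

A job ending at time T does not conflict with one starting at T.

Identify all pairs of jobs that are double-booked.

RM1 & RM2, RM7 & RM8

Check each pair: they overlap iff neither finishes before the other starts.
Sorted by start: RM1, RM2, RM3, RM4, RM5, RM6, RM7, RM8.
RM2 starts before RM1 ends → RM1 and RM2 overlap.
RM3 starts exactly when RM1 ends (back-to-back, no overlap); RM1 is clear from here.
RM3 starts after RM2 ends; RM2 is clear from here.
RM4 starts after RM3 ends; RM3 is clear from here.
RM5 starts after RM4 ends; RM4 is clear from here.
RM6 starts after RM5 ends; RM5 is clear from here.
RM7 starts after RM6 ends; RM6 is clear from here.
RM8 starts before RM7 ends → RM7 and RM8 overlap.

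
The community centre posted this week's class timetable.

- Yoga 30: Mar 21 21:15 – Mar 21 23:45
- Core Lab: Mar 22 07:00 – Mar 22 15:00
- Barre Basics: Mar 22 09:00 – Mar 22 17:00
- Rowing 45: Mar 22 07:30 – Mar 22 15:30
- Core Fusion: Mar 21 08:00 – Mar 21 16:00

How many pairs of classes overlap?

Sorted by start: Core Fusion, Yoga 30, Core Lab, Rowing 45, Barre Basics.
Yoga 30 starts after Core Fusion ends, so nothing later overlaps Core Fusion either.
Core Lab starts after Yoga 30 ends, so nothing later overlaps Yoga 30 either.
Rowing 45 starts before Core Lab ends → Core Lab and Rowing 45 overlap.
Barre Basics starts before Core Lab ends → Core Lab and Barre Basics overlap.
Barre Basics starts before Rowing 45 ends → Rowing 45 and Barre Basics overlap.
Overlapping pairs: Barre Basics & Core Lab, Barre Basics & Rowing 45, Core Lab & Rowing 45 — 3 in total.

3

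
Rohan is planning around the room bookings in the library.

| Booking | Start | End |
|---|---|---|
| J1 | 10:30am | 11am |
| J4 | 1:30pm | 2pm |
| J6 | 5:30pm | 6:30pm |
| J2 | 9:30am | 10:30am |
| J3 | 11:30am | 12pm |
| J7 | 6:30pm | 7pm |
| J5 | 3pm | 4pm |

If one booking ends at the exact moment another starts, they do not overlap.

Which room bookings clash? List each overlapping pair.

no conflicts

Two intervals overlap when each starts before the other ends.
Sorted by start: J2, J1, J3, J4, J5, J6, J7.
J1 starts exactly when J2 ends (back-to-back, no overlap) — done with J2.
J3 starts after J1 ends — done with J1.
J4 starts after J3 ends — done with J3.
J5 starts after J4 ends — done with J4.
J6 starts after J5 ends — done with J5.
J7 starts exactly when J6 ends (back-to-back, no overlap).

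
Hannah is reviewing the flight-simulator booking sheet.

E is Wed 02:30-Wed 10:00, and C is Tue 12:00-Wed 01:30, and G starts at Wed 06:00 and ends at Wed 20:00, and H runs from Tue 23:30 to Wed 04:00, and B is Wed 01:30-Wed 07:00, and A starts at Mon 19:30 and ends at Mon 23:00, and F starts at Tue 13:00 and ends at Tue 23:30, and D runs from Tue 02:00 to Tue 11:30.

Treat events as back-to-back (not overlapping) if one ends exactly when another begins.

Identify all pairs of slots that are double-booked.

B & E, B & G, B & H, C & F, C & H, E & G, E & H

Sorted by start: A, D, C, F, H, B, E, G.
D starts after A ends; A is clear from here.
C starts after D ends; D is clear from here.
F starts before C ends → C and F overlap.
H starts before C ends → C and H overlap.
B starts exactly when C ends (back-to-back, no overlap); C is clear from here.
H starts exactly when F ends (back-to-back, no overlap); F is clear from here.
B starts before H ends → H and B overlap.
E starts before H ends → H and E overlap.
G starts after H ends.
E starts before B ends → B and E overlap.
G starts before B ends → B and G overlap.
G starts before E ends → E and G overlap.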